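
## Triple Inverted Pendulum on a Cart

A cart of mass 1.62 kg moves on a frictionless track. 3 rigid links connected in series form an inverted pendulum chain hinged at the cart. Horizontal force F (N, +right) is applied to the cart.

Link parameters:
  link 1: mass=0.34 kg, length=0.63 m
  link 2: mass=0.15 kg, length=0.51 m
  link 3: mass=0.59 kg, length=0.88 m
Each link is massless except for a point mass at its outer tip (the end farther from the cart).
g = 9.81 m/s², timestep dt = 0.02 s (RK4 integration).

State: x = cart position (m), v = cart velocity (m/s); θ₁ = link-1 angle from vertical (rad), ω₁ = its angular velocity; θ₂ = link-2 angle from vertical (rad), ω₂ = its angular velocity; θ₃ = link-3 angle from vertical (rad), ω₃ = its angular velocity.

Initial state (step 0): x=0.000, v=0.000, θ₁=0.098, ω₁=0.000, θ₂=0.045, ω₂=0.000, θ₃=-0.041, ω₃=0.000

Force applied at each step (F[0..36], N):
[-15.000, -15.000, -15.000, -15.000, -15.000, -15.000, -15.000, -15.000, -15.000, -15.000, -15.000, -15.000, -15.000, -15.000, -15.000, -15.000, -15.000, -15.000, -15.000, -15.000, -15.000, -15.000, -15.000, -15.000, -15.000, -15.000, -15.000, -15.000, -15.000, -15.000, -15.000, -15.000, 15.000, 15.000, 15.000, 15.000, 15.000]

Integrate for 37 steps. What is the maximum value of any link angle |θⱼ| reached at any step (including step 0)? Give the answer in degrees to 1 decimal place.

apply F[0]=-15.000 → step 1: x=-0.002, v=-0.196, θ₁=0.102, ω₁=0.373, θ₂=0.046, ω₂=0.055, θ₃=-0.042, ω₃=-0.082
apply F[1]=-15.000 → step 2: x=-0.008, v=-0.393, θ₁=0.113, ω₁=0.751, θ₂=0.047, ω₂=0.104, θ₃=-0.044, ω₃=-0.163
apply F[2]=-15.000 → step 3: x=-0.018, v=-0.591, θ₁=0.132, ω₁=1.138, θ₂=0.050, ω₂=0.143, θ₃=-0.048, ω₃=-0.243
apply F[3]=-15.000 → step 4: x=-0.032, v=-0.789, θ₁=0.159, ω₁=1.537, θ₂=0.053, ω₂=0.169, θ₃=-0.054, ω₃=-0.319
apply F[4]=-15.000 → step 5: x=-0.049, v=-0.987, θ₁=0.193, ω₁=1.946, θ₂=0.056, ω₂=0.178, θ₃=-0.061, ω₃=-0.387
apply F[5]=-15.000 → step 6: x=-0.071, v=-1.184, θ₁=0.236, ω₁=2.359, θ₂=0.060, ω₂=0.172, θ₃=-0.069, ω₃=-0.441
apply F[6]=-15.000 → step 7: x=-0.097, v=-1.377, θ₁=0.288, ω₁=2.766, θ₂=0.063, ω₂=0.159, θ₃=-0.079, ω₃=-0.475
apply F[7]=-15.000 → step 8: x=-0.126, v=-1.565, θ₁=0.347, ω₁=3.156, θ₂=0.066, ω₂=0.151, θ₃=-0.088, ω₃=-0.484
apply F[8]=-15.000 → step 9: x=-0.159, v=-1.745, θ₁=0.414, ω₁=3.514, θ₂=0.069, ω₂=0.167, θ₃=-0.098, ω₃=-0.465
apply F[9]=-15.000 → step 10: x=-0.196, v=-1.915, θ₁=0.487, ω₁=3.833, θ₂=0.073, ω₂=0.223, θ₃=-0.107, ω₃=-0.420
apply F[10]=-15.000 → step 11: x=-0.236, v=-2.075, θ₁=0.567, ω₁=4.110, θ₂=0.079, ω₂=0.334, θ₃=-0.114, ω₃=-0.352
apply F[11]=-15.000 → step 12: x=-0.279, v=-2.225, θ₁=0.651, ω₁=4.348, θ₂=0.087, ω₂=0.509, θ₃=-0.121, ω₃=-0.265
apply F[12]=-15.000 → step 13: x=-0.325, v=-2.364, θ₁=0.740, ω₁=4.551, θ₂=0.099, ω₂=0.751, θ₃=-0.125, ω₃=-0.163
apply F[13]=-15.000 → step 14: x=-0.373, v=-2.494, θ₁=0.833, ω₁=4.725, θ₂=0.117, ω₂=1.057, θ₃=-0.127, ω₃=-0.049
apply F[14]=-15.000 → step 15: x=-0.424, v=-2.614, θ₁=0.929, ω₁=4.874, θ₂=0.142, ω₂=1.425, θ₃=-0.127, ω₃=0.079
apply F[15]=-15.000 → step 16: x=-0.478, v=-2.725, θ₁=1.028, ω₁=5.000, θ₂=0.175, ω₂=1.846, θ₃=-0.124, ω₃=0.222
apply F[16]=-15.000 → step 17: x=-0.533, v=-2.828, θ₁=1.129, ω₁=5.105, θ₂=0.216, ω₂=2.312, θ₃=-0.118, ω₃=0.383
apply F[17]=-15.000 → step 18: x=-0.591, v=-2.922, θ₁=1.232, ω₁=5.185, θ₂=0.267, ω₂=2.813, θ₃=-0.108, ω₃=0.568
apply F[18]=-15.000 → step 19: x=-0.650, v=-3.009, θ₁=1.336, ω₁=5.239, θ₂=0.329, ω₂=3.335, θ₃=-0.095, ω₃=0.782
apply F[19]=-15.000 → step 20: x=-0.711, v=-3.089, θ₁=1.441, ω₁=5.262, θ₂=0.401, ω₂=3.864, θ₃=-0.077, ω₃=1.036
apply F[20]=-15.000 → step 21: x=-0.774, v=-3.164, θ₁=1.547, ω₁=5.251, θ₂=0.483, ω₂=4.382, θ₃=-0.053, ω₃=1.335
apply F[21]=-15.000 → step 22: x=-0.838, v=-3.235, θ₁=1.651, ω₁=5.203, θ₂=0.576, ω₂=4.874, θ₃=-0.023, ω₃=1.689
apply F[22]=-15.000 → step 23: x=-0.903, v=-3.304, θ₁=1.754, ω₁=5.115, θ₂=0.678, ω₂=5.319, θ₃=0.015, ω₃=2.105
apply F[23]=-15.000 → step 24: x=-0.970, v=-3.372, θ₁=1.855, ω₁=4.985, θ₂=0.788, ω₂=5.700, θ₃=0.062, ω₃=2.588
apply F[24]=-15.000 → step 25: x=-1.038, v=-3.441, θ₁=1.954, ω₁=4.812, θ₂=0.905, ω₂=5.995, θ₃=0.119, ω₃=3.139
apply F[25]=-15.000 → step 26: x=-1.107, v=-3.513, θ₁=2.048, ω₁=4.597, θ₂=1.027, ω₂=6.176, θ₃=0.188, ω₃=3.757
apply F[26]=-15.000 → step 27: x=-1.178, v=-3.589, θ₁=2.137, ω₁=4.342, θ₂=1.152, ω₂=6.212, θ₃=0.270, ω₃=4.437
apply F[27]=-15.000 → step 28: x=-1.251, v=-3.670, θ₁=2.221, ω₁=4.048, θ₂=1.275, ω₂=6.066, θ₃=0.366, ω₃=5.170
apply F[28]=-15.000 → step 29: x=-1.325, v=-3.756, θ₁=2.299, ω₁=3.718, θ₂=1.393, ω₂=5.697, θ₃=0.477, ω₃=5.947
apply F[29]=-15.000 → step 30: x=-1.401, v=-3.848, θ₁=2.370, ω₁=3.350, θ₂=1.501, ω₂=5.065, θ₃=0.604, ω₃=6.760
apply F[30]=-15.000 → step 31: x=-1.479, v=-3.946, θ₁=2.432, ω₁=2.928, θ₂=1.593, ω₂=4.137, θ₃=0.747, ω₃=7.615
apply F[31]=-15.000 → step 32: x=-1.559, v=-4.046, θ₁=2.486, ω₁=2.414, θ₂=1.664, ω₂=2.893, θ₃=0.909, ω₃=8.544
apply F[32]=+15.000 → step 33: x=-1.638, v=-3.802, θ₁=2.533, ω₁=2.248, θ₂=1.705, ω₂=1.172, θ₃=1.089, ω₃=9.471
apply F[33]=+15.000 → step 34: x=-1.711, v=-3.542, θ₁=2.574, ω₁=1.734, θ₂=1.711, ω₂=-0.560, θ₃=1.289, ω₃=10.574
apply F[34]=+15.000 → step 35: x=-1.779, v=-3.256, θ₁=2.598, ω₁=0.574, θ₂=1.688, ω₂=-1.524, θ₃=1.511, ω₃=11.607
apply F[35]=+15.000 → step 36: x=-1.841, v=-2.953, θ₁=2.593, ω₁=-1.105, θ₂=1.665, ω₂=-0.270, θ₃=1.747, ω₃=11.808
apply F[36]=+15.000 → step 37: x=-1.897, v=-2.649, θ₁=2.556, ω₁=-2.566, θ₂=1.691, ω₂=3.092, θ₃=1.977, ω₃=11.023
Max |angle| over trajectory = 2.598 rad = 148.9°.

Answer: 148.9°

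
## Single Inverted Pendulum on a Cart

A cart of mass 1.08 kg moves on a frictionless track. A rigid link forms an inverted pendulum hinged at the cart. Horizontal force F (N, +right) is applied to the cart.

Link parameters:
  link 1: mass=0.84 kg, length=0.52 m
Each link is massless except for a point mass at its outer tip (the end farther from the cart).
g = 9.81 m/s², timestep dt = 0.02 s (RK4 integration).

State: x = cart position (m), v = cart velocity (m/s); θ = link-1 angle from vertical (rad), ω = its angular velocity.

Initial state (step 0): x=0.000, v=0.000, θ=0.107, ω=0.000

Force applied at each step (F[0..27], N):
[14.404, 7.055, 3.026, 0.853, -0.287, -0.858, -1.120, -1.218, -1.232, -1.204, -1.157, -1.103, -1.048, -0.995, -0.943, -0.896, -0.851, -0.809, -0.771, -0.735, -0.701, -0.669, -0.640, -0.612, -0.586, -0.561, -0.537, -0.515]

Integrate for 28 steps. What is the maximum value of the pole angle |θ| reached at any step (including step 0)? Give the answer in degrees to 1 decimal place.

Answer: 6.1°

Derivation:
apply F[0]=+14.404 → step 1: x=0.002, v=0.249, θ=0.103, ω=-0.436
apply F[1]=+7.055 → step 2: x=0.009, v=0.364, θ=0.092, ω=-0.619
apply F[2]=+3.026 → step 3: x=0.016, v=0.407, θ=0.079, ω=-0.670
apply F[3]=+0.853 → step 4: x=0.024, v=0.412, θ=0.066, ω=-0.652
apply F[4]=-0.287 → step 5: x=0.033, v=0.398, θ=0.054, ω=-0.602
apply F[5]=-0.858 → step 6: x=0.040, v=0.375, θ=0.042, ω=-0.540
apply F[6]=-1.120 → step 7: x=0.048, v=0.348, θ=0.032, ω=-0.476
apply F[7]=-1.218 → step 8: x=0.054, v=0.322, θ=0.023, ω=-0.414
apply F[8]=-1.232 → step 9: x=0.060, v=0.296, θ=0.015, ω=-0.357
apply F[9]=-1.204 → step 10: x=0.066, v=0.272, θ=0.009, ω=-0.306
apply F[10]=-1.157 → step 11: x=0.071, v=0.250, θ=0.003, ω=-0.261
apply F[11]=-1.103 → step 12: x=0.076, v=0.229, θ=-0.002, ω=-0.222
apply F[12]=-1.048 → step 13: x=0.080, v=0.210, θ=-0.006, ω=-0.187
apply F[13]=-0.995 → step 14: x=0.085, v=0.193, θ=-0.009, ω=-0.157
apply F[14]=-0.943 → step 15: x=0.088, v=0.177, θ=-0.012, ω=-0.130
apply F[15]=-0.896 → step 16: x=0.092, v=0.163, θ=-0.015, ω=-0.107
apply F[16]=-0.851 → step 17: x=0.095, v=0.149, θ=-0.016, ω=-0.087
apply F[17]=-0.809 → step 18: x=0.098, v=0.137, θ=-0.018, ω=-0.070
apply F[18]=-0.771 → step 19: x=0.100, v=0.126, θ=-0.019, ω=-0.055
apply F[19]=-0.735 → step 20: x=0.103, v=0.115, θ=-0.020, ω=-0.042
apply F[20]=-0.701 → step 21: x=0.105, v=0.105, θ=-0.021, ω=-0.031
apply F[21]=-0.669 → step 22: x=0.107, v=0.096, θ=-0.022, ω=-0.022
apply F[22]=-0.640 → step 23: x=0.109, v=0.087, θ=-0.022, ω=-0.014
apply F[23]=-0.612 → step 24: x=0.110, v=0.080, θ=-0.022, ω=-0.007
apply F[24]=-0.586 → step 25: x=0.112, v=0.072, θ=-0.022, ω=-0.001
apply F[25]=-0.561 → step 26: x=0.113, v=0.065, θ=-0.022, ω=0.005
apply F[26]=-0.537 → step 27: x=0.114, v=0.058, θ=-0.022, ω=0.009
apply F[27]=-0.515 → step 28: x=0.116, v=0.052, θ=-0.022, ω=0.012
Max |angle| over trajectory = 0.107 rad = 6.1°.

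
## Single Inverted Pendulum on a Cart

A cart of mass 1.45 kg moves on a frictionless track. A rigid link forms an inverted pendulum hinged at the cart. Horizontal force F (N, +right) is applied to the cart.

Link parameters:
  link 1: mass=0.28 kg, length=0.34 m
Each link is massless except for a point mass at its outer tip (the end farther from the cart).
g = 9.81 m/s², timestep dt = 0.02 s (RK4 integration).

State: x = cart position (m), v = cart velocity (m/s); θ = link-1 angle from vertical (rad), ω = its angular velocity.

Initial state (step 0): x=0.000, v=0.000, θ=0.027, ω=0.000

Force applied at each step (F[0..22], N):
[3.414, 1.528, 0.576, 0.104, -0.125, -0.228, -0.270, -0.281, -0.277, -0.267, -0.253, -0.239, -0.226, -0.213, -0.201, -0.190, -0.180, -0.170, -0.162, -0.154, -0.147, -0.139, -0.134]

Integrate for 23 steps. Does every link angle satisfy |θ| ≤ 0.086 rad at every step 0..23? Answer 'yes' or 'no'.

apply F[0]=+3.414 → step 1: x=0.000, v=0.046, θ=0.026, ω=-0.120
apply F[1]=+1.528 → step 2: x=0.002, v=0.066, θ=0.023, ω=-0.165
apply F[2]=+0.576 → step 3: x=0.003, v=0.073, θ=0.020, ω=-0.174
apply F[3]=+0.104 → step 4: x=0.004, v=0.074, θ=0.016, ω=-0.166
apply F[4]=-0.125 → step 5: x=0.006, v=0.072, θ=0.013, ω=-0.151
apply F[5]=-0.228 → step 6: x=0.007, v=0.068, θ=0.010, ω=-0.134
apply F[6]=-0.270 → step 7: x=0.009, v=0.064, θ=0.008, ω=-0.117
apply F[7]=-0.281 → step 8: x=0.010, v=0.060, θ=0.005, ω=-0.101
apply F[8]=-0.277 → step 9: x=0.011, v=0.056, θ=0.004, ω=-0.086
apply F[9]=-0.267 → step 10: x=0.012, v=0.052, θ=0.002, ω=-0.074
apply F[10]=-0.253 → step 11: x=0.013, v=0.049, θ=0.001, ω=-0.062
apply F[11]=-0.239 → step 12: x=0.014, v=0.045, θ=-0.000, ω=-0.053
apply F[12]=-0.226 → step 13: x=0.015, v=0.042, θ=-0.001, ω=-0.044
apply F[13]=-0.213 → step 14: x=0.016, v=0.040, θ=-0.002, ω=-0.037
apply F[14]=-0.201 → step 15: x=0.017, v=0.037, θ=-0.003, ω=-0.030
apply F[15]=-0.190 → step 16: x=0.017, v=0.034, θ=-0.003, ω=-0.025
apply F[16]=-0.180 → step 17: x=0.018, v=0.032, θ=-0.004, ω=-0.020
apply F[17]=-0.170 → step 18: x=0.019, v=0.030, θ=-0.004, ω=-0.016
apply F[18]=-0.162 → step 19: x=0.019, v=0.028, θ=-0.005, ω=-0.012
apply F[19]=-0.154 → step 20: x=0.020, v=0.026, θ=-0.005, ω=-0.009
apply F[20]=-0.147 → step 21: x=0.020, v=0.024, θ=-0.005, ω=-0.007
apply F[21]=-0.139 → step 22: x=0.021, v=0.022, θ=-0.005, ω=-0.005
apply F[22]=-0.134 → step 23: x=0.021, v=0.021, θ=-0.005, ω=-0.003
Max |angle| over trajectory = 0.027 rad; bound = 0.086 → within bound.

Answer: yes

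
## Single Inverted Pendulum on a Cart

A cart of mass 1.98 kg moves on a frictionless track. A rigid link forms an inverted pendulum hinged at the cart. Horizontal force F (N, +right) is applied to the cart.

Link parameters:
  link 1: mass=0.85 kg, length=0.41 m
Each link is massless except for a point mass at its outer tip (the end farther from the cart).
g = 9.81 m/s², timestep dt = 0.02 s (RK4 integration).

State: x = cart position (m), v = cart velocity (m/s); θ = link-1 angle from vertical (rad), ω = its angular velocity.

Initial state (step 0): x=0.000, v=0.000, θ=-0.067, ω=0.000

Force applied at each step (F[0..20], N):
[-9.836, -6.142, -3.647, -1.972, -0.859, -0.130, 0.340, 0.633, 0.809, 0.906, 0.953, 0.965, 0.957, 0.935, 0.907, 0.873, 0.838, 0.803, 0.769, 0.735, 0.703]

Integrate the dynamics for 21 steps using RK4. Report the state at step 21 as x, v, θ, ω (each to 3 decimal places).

apply F[0]=-9.836 → step 1: x=-0.001, v=-0.094, θ=-0.065, ω=0.196
apply F[1]=-6.142 → step 2: x=-0.003, v=-0.150, θ=-0.060, ω=0.304
apply F[2]=-3.647 → step 3: x=-0.007, v=-0.182, θ=-0.053, ω=0.355
apply F[3]=-1.972 → step 4: x=-0.011, v=-0.198, θ=-0.046, ω=0.369
apply F[4]=-0.859 → step 5: x=-0.015, v=-0.203, θ=-0.039, ω=0.361
apply F[5]=-0.130 → step 6: x=-0.019, v=-0.202, θ=-0.032, ω=0.341
apply F[6]=+0.340 → step 7: x=-0.023, v=-0.196, θ=-0.025, ω=0.313
apply F[7]=+0.633 → step 8: x=-0.026, v=-0.187, θ=-0.019, ω=0.282
apply F[8]=+0.809 → step 9: x=-0.030, v=-0.178, θ=-0.014, ω=0.250
apply F[9]=+0.906 → step 10: x=-0.033, v=-0.168, θ=-0.009, ω=0.220
apply F[10]=+0.953 → step 11: x=-0.037, v=-0.157, θ=-0.005, ω=0.192
apply F[11]=+0.965 → step 12: x=-0.040, v=-0.147, θ=-0.002, ω=0.165
apply F[12]=+0.957 → step 13: x=-0.043, v=-0.138, θ=0.001, ω=0.142
apply F[13]=+0.935 → step 14: x=-0.045, v=-0.129, θ=0.004, ω=0.120
apply F[14]=+0.907 → step 15: x=-0.048, v=-0.120, θ=0.006, ω=0.102
apply F[15]=+0.873 → step 16: x=-0.050, v=-0.112, θ=0.008, ω=0.085
apply F[16]=+0.838 → step 17: x=-0.052, v=-0.104, θ=0.010, ω=0.070
apply F[17]=+0.803 → step 18: x=-0.054, v=-0.097, θ=0.011, ω=0.057
apply F[18]=+0.769 → step 19: x=-0.056, v=-0.090, θ=0.012, ω=0.046
apply F[19]=+0.735 → step 20: x=-0.058, v=-0.083, θ=0.013, ω=0.037
apply F[20]=+0.703 → step 21: x=-0.059, v=-0.077, θ=0.013, ω=0.028

Answer: x=-0.059, v=-0.077, θ=0.013, ω=0.028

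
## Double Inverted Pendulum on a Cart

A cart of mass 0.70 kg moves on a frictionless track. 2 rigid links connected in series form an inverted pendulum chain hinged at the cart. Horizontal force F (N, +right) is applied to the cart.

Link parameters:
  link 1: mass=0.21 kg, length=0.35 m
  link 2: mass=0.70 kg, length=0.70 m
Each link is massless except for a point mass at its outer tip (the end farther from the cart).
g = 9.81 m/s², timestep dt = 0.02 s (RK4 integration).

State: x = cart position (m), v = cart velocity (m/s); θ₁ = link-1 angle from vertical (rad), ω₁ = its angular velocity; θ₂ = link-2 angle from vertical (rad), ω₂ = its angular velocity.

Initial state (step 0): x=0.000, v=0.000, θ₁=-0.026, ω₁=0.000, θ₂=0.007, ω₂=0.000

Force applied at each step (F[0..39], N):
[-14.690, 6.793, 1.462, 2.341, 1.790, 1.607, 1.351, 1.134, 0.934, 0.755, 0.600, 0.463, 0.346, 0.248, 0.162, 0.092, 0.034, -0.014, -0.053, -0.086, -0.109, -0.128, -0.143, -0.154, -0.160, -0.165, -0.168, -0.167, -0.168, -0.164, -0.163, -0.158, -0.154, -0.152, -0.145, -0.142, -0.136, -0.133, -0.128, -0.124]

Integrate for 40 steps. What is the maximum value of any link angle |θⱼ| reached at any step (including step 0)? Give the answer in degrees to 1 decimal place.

apply F[0]=-14.690 → step 1: x=-0.004, v=-0.414, θ₁=-0.015, ω₁=1.113, θ₂=0.007, ω₂=0.037
apply F[1]=+6.793 → step 2: x=-0.010, v=-0.218, θ₁=0.001, ω₁=0.526, θ₂=0.008, ω₂=0.053
apply F[2]=+1.462 → step 3: x=-0.014, v=-0.178, θ₁=0.011, ω₁=0.410, θ₂=0.009, ω₂=0.056
apply F[3]=+2.341 → step 4: x=-0.017, v=-0.115, θ₁=0.017, ω₁=0.245, θ₂=0.011, ω₂=0.051
apply F[4]=+1.790 → step 5: x=-0.019, v=-0.069, θ₁=0.021, ω₁=0.140, θ₂=0.011, ω₂=0.041
apply F[5]=+1.607 → step 6: x=-0.020, v=-0.028, θ₁=0.023, ω₁=0.057, θ₂=0.012, ω₂=0.028
apply F[6]=+1.351 → step 7: x=-0.020, v=0.004, θ₁=0.024, ω₁=-0.002, θ₂=0.013, ω₂=0.015
apply F[7]=+1.134 → step 8: x=-0.020, v=0.031, θ₁=0.023, ω₁=-0.045, θ₂=0.013, ω₂=0.002
apply F[8]=+0.934 → step 9: x=-0.019, v=0.052, θ₁=0.022, ω₁=-0.073, θ₂=0.013, ω₂=-0.010
apply F[9]=+0.755 → step 10: x=-0.018, v=0.068, θ₁=0.020, ω₁=-0.092, θ₂=0.012, ω₂=-0.021
apply F[10]=+0.600 → step 11: x=-0.017, v=0.080, θ₁=0.018, ω₁=-0.102, θ₂=0.012, ω₂=-0.030
apply F[11]=+0.463 → step 12: x=-0.015, v=0.089, θ₁=0.016, ω₁=-0.106, θ₂=0.011, ω₂=-0.037
apply F[12]=+0.346 → step 13: x=-0.013, v=0.095, θ₁=0.014, ω₁=-0.107, θ₂=0.010, ω₂=-0.042
apply F[13]=+0.248 → step 14: x=-0.011, v=0.098, θ₁=0.012, ω₁=-0.104, θ₂=0.009, ω₂=-0.046
apply F[14]=+0.162 → step 15: x=-0.009, v=0.100, θ₁=0.010, ω₁=-0.099, θ₂=0.008, ω₂=-0.049
apply F[15]=+0.092 → step 16: x=-0.007, v=0.101, θ₁=0.008, ω₁=-0.093, θ₂=0.007, ω₂=-0.050
apply F[16]=+0.034 → step 17: x=-0.005, v=0.100, θ₁=0.006, ω₁=-0.086, θ₂=0.006, ω₂=-0.050
apply F[17]=-0.014 → step 18: x=-0.003, v=0.098, θ₁=0.005, ω₁=-0.079, θ₂=0.005, ω₂=-0.050
apply F[18]=-0.053 → step 19: x=-0.001, v=0.095, θ₁=0.003, ω₁=-0.071, θ₂=0.004, ω₂=-0.049
apply F[19]=-0.086 → step 20: x=0.001, v=0.092, θ₁=0.002, ω₁=-0.064, θ₂=0.004, ω₂=-0.047
apply F[20]=-0.109 → step 21: x=0.002, v=0.089, θ₁=0.001, ω₁=-0.057, θ₂=0.003, ω₂=-0.044
apply F[21]=-0.128 → step 22: x=0.004, v=0.085, θ₁=-0.000, ω₁=-0.050, θ₂=0.002, ω₂=-0.042
apply F[22]=-0.143 → step 23: x=0.006, v=0.081, θ₁=-0.001, ω₁=-0.044, θ₂=0.001, ω₂=-0.039
apply F[23]=-0.154 → step 24: x=0.007, v=0.077, θ₁=-0.002, ω₁=-0.038, θ₂=0.000, ω₂=-0.036
apply F[24]=-0.160 → step 25: x=0.009, v=0.074, θ₁=-0.003, ω₁=-0.033, θ₂=-0.000, ω₂=-0.033
apply F[25]=-0.165 → step 26: x=0.010, v=0.070, θ₁=-0.004, ω₁=-0.028, θ₂=-0.001, ω₂=-0.030
apply F[26]=-0.168 → step 27: x=0.012, v=0.066, θ₁=-0.004, ω₁=-0.024, θ₂=-0.002, ω₂=-0.027
apply F[27]=-0.167 → step 28: x=0.013, v=0.062, θ₁=-0.004, ω₁=-0.020, θ₂=-0.002, ω₂=-0.025
apply F[28]=-0.168 → step 29: x=0.014, v=0.059, θ₁=-0.005, ω₁=-0.017, θ₂=-0.003, ω₂=-0.022
apply F[29]=-0.164 → step 30: x=0.015, v=0.055, θ₁=-0.005, ω₁=-0.013, θ₂=-0.003, ω₂=-0.019
apply F[30]=-0.163 → step 31: x=0.016, v=0.052, θ₁=-0.005, ω₁=-0.011, θ₂=-0.003, ω₂=-0.017
apply F[31]=-0.158 → step 32: x=0.017, v=0.049, θ₁=-0.006, ω₁=-0.008, θ₂=-0.004, ω₂=-0.015
apply F[32]=-0.154 → step 33: x=0.018, v=0.046, θ₁=-0.006, ω₁=-0.006, θ₂=-0.004, ω₂=-0.013
apply F[33]=-0.152 → step 34: x=0.019, v=0.043, θ₁=-0.006, ω₁=-0.004, θ₂=-0.004, ω₂=-0.011
apply F[34]=-0.145 → step 35: x=0.020, v=0.040, θ₁=-0.006, ω₁=-0.003, θ₂=-0.005, ω₂=-0.009
apply F[35]=-0.142 → step 36: x=0.021, v=0.038, θ₁=-0.006, ω₁=-0.001, θ₂=-0.005, ω₂=-0.007
apply F[36]=-0.136 → step 37: x=0.022, v=0.035, θ₁=-0.006, ω₁=-0.000, θ₂=-0.005, ω₂=-0.006
apply F[37]=-0.133 → step 38: x=0.022, v=0.033, θ₁=-0.006, ω₁=0.001, θ₂=-0.005, ω₂=-0.005
apply F[38]=-0.128 → step 39: x=0.023, v=0.031, θ₁=-0.006, ω₁=0.002, θ₂=-0.005, ω₂=-0.003
apply F[39]=-0.124 → step 40: x=0.024, v=0.029, θ₁=-0.006, ω₁=0.003, θ₂=-0.005, ω₂=-0.002
Max |angle| over trajectory = 0.026 rad = 1.5°.

Answer: 1.5°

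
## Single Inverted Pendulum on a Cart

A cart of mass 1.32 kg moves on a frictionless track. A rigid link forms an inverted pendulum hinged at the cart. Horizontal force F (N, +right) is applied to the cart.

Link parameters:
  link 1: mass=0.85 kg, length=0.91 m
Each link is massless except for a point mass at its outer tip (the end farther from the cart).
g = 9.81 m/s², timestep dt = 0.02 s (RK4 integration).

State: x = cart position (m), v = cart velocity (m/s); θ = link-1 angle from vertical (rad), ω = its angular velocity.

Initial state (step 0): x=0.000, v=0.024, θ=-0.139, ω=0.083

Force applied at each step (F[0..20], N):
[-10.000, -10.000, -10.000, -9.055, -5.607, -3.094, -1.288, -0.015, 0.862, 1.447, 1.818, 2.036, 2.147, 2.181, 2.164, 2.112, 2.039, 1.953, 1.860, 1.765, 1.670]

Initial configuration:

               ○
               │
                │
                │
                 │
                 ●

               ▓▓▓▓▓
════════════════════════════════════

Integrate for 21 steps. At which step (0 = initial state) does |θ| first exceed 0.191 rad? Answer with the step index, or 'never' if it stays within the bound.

apply F[0]=-10.000 → step 1: x=-0.001, v=-0.109, θ=-0.136, ω=0.198
apply F[1]=-10.000 → step 2: x=-0.004, v=-0.242, θ=-0.131, ω=0.314
apply F[2]=-10.000 → step 3: x=-0.011, v=-0.377, θ=-0.124, ω=0.433
apply F[3]=-9.055 → step 4: x=-0.019, v=-0.498, θ=-0.114, ω=0.540
apply F[4]=-5.607 → step 5: x=-0.030, v=-0.569, θ=-0.103, ω=0.595
apply F[5]=-3.094 → step 6: x=-0.042, v=-0.604, θ=-0.090, ω=0.612
apply F[6]=-1.288 → step 7: x=-0.054, v=-0.614, θ=-0.078, ω=0.604
apply F[7]=-0.015 → step 8: x=-0.066, v=-0.605, θ=-0.066, ω=0.579
apply F[8]=+0.862 → step 9: x=-0.078, v=-0.585, θ=-0.055, ω=0.544
apply F[9]=+1.447 → step 10: x=-0.089, v=-0.556, θ=-0.045, ω=0.502
apply F[10]=+1.818 → step 11: x=-0.100, v=-0.524, θ=-0.035, ω=0.458
apply F[11]=+2.036 → step 12: x=-0.110, v=-0.489, θ=-0.026, ω=0.414
apply F[12]=+2.147 → step 13: x=-0.120, v=-0.454, θ=-0.019, ω=0.370
apply F[13]=+2.181 → step 14: x=-0.128, v=-0.419, θ=-0.012, ω=0.328
apply F[14]=+2.164 → step 15: x=-0.136, v=-0.385, θ=-0.005, ω=0.289
apply F[15]=+2.112 → step 16: x=-0.144, v=-0.353, θ=-0.000, ω=0.253
apply F[16]=+2.039 → step 17: x=-0.151, v=-0.322, θ=0.005, ω=0.220
apply F[17]=+1.953 → step 18: x=-0.157, v=-0.294, θ=0.009, ω=0.190
apply F[18]=+1.860 → step 19: x=-0.162, v=-0.267, θ=0.012, ω=0.163
apply F[19]=+1.765 → step 20: x=-0.167, v=-0.242, θ=0.015, ω=0.138
apply F[20]=+1.670 → step 21: x=-0.172, v=-0.219, θ=0.018, ω=0.116
max |θ| = 0.139 ≤ 0.191 over all 22 states.

Answer: never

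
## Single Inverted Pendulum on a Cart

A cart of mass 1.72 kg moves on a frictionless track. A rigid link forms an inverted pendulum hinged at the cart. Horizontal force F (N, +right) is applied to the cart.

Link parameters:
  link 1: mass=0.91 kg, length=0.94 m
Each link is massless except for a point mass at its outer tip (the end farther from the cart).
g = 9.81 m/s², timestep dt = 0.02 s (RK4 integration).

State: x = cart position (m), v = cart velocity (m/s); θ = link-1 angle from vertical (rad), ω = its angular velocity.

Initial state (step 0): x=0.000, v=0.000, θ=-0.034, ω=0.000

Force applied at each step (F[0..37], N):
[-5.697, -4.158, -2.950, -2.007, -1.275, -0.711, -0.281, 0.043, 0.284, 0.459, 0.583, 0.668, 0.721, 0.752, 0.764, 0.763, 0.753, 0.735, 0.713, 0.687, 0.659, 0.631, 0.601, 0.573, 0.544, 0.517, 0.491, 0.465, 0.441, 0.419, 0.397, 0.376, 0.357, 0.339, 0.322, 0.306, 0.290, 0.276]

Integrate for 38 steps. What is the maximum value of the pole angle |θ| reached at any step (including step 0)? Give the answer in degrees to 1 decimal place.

Answer: 1.9°

Derivation:
apply F[0]=-5.697 → step 1: x=-0.001, v=-0.063, θ=-0.033, ω=0.060
apply F[1]=-4.158 → step 2: x=-0.002, v=-0.108, θ=-0.032, ω=0.101
apply F[2]=-2.950 → step 3: x=-0.005, v=-0.139, θ=-0.030, ω=0.127
apply F[3]=-2.007 → step 4: x=-0.008, v=-0.159, θ=-0.027, ω=0.143
apply F[4]=-1.275 → step 5: x=-0.011, v=-0.171, θ=-0.024, ω=0.151
apply F[5]=-0.711 → step 6: x=-0.015, v=-0.177, θ=-0.021, ω=0.152
apply F[6]=-0.281 → step 7: x=-0.018, v=-0.179, θ=-0.018, ω=0.150
apply F[7]=+0.043 → step 8: x=-0.022, v=-0.176, θ=-0.015, ω=0.144
apply F[8]=+0.284 → step 9: x=-0.025, v=-0.172, θ=-0.012, ω=0.136
apply F[9]=+0.459 → step 10: x=-0.029, v=-0.165, θ=-0.009, ω=0.127
apply F[10]=+0.583 → step 11: x=-0.032, v=-0.158, θ=-0.007, ω=0.117
apply F[11]=+0.668 → step 12: x=-0.035, v=-0.149, θ=-0.005, ω=0.107
apply F[12]=+0.721 → step 13: x=-0.038, v=-0.140, θ=-0.003, ω=0.097
apply F[13]=+0.752 → step 14: x=-0.040, v=-0.131, θ=-0.001, ω=0.087
apply F[14]=+0.764 → step 15: x=-0.043, v=-0.123, θ=0.001, ω=0.078
apply F[15]=+0.763 → step 16: x=-0.045, v=-0.114, θ=0.002, ω=0.069
apply F[16]=+0.753 → step 17: x=-0.048, v=-0.105, θ=0.003, ω=0.060
apply F[17]=+0.735 → step 18: x=-0.050, v=-0.097, θ=0.005, ω=0.052
apply F[18]=+0.713 → step 19: x=-0.051, v=-0.090, θ=0.006, ω=0.045
apply F[19]=+0.687 → step 20: x=-0.053, v=-0.082, θ=0.006, ω=0.039
apply F[20]=+0.659 → step 21: x=-0.055, v=-0.075, θ=0.007, ω=0.033
apply F[21]=+0.631 → step 22: x=-0.056, v=-0.069, θ=0.008, ω=0.027
apply F[22]=+0.601 → step 23: x=-0.057, v=-0.062, θ=0.008, ω=0.022
apply F[23]=+0.573 → step 24: x=-0.059, v=-0.057, θ=0.009, ω=0.018
apply F[24]=+0.544 → step 25: x=-0.060, v=-0.051, θ=0.009, ω=0.014
apply F[25]=+0.517 → step 26: x=-0.061, v=-0.046, θ=0.009, ω=0.010
apply F[26]=+0.491 → step 27: x=-0.062, v=-0.041, θ=0.009, ω=0.007
apply F[27]=+0.465 → step 28: x=-0.062, v=-0.037, θ=0.009, ω=0.005
apply F[28]=+0.441 → step 29: x=-0.063, v=-0.033, θ=0.010, ω=0.002
apply F[29]=+0.419 → step 30: x=-0.064, v=-0.029, θ=0.010, ω=0.000
apply F[30]=+0.397 → step 31: x=-0.064, v=-0.025, θ=0.010, ω=-0.002
apply F[31]=+0.376 → step 32: x=-0.065, v=-0.022, θ=0.009, ω=-0.003
apply F[32]=+0.357 → step 33: x=-0.065, v=-0.019, θ=0.009, ω=-0.005
apply F[33]=+0.339 → step 34: x=-0.065, v=-0.016, θ=0.009, ω=-0.006
apply F[34]=+0.322 → step 35: x=-0.066, v=-0.013, θ=0.009, ω=-0.007
apply F[35]=+0.306 → step 36: x=-0.066, v=-0.010, θ=0.009, ω=-0.008
apply F[36]=+0.290 → step 37: x=-0.066, v=-0.008, θ=0.009, ω=-0.009
apply F[37]=+0.276 → step 38: x=-0.066, v=-0.006, θ=0.009, ω=-0.009
Max |angle| over trajectory = 0.034 rad = 1.9°.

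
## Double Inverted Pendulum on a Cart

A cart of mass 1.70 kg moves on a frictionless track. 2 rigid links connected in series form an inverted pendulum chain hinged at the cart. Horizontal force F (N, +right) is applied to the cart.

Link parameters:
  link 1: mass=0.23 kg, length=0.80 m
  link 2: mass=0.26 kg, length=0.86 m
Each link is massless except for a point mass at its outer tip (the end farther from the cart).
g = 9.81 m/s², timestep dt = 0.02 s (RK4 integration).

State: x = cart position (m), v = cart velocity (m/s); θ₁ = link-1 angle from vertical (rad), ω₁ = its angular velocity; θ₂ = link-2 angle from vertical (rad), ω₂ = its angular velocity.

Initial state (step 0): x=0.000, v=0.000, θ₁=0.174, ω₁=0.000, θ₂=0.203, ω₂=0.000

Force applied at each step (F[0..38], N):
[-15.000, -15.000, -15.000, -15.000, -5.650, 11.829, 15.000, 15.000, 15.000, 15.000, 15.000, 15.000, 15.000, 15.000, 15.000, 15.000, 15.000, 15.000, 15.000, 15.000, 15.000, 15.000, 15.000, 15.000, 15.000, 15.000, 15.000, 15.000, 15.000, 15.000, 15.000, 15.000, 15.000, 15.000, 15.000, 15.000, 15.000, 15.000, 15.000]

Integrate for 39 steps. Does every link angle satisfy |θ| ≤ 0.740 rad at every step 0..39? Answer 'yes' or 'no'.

Answer: no

Derivation:
apply F[0]=-15.000 → step 1: x=-0.002, v=-0.185, θ₁=0.177, ω₁=0.263, θ₂=0.203, ω₂=0.011
apply F[1]=-15.000 → step 2: x=-0.007, v=-0.369, θ₁=0.185, ω₁=0.529, θ₂=0.203, ω₂=0.020
apply F[2]=-15.000 → step 3: x=-0.017, v=-0.554, θ₁=0.198, ω₁=0.800, θ₂=0.204, ω₂=0.025
apply F[3]=-15.000 → step 4: x=-0.030, v=-0.739, θ₁=0.217, ω₁=1.076, θ₂=0.204, ω₂=0.024
apply F[4]=-5.650 → step 5: x=-0.045, v=-0.815, θ₁=0.240, ω₁=1.230, θ₂=0.205, ω₂=0.015
apply F[5]=+11.829 → step 6: x=-0.060, v=-0.690, θ₁=0.263, ω₁=1.153, θ₂=0.205, ω₂=-0.007
apply F[6]=+15.000 → step 7: x=-0.072, v=-0.530, θ₁=0.285, ω₁=1.048, θ₂=0.204, ω₂=-0.044
apply F[7]=+15.000 → step 8: x=-0.081, v=-0.372, θ₁=0.305, ω₁=0.958, θ₂=0.203, ω₂=-0.093
apply F[8]=+15.000 → step 9: x=-0.087, v=-0.215, θ₁=0.324, ω₁=0.881, θ₂=0.201, ω₂=-0.154
apply F[9]=+15.000 → step 10: x=-0.090, v=-0.059, θ₁=0.341, ω₁=0.818, θ₂=0.197, ω₂=-0.227
apply F[10]=+15.000 → step 11: x=-0.090, v=0.096, θ₁=0.357, ω₁=0.768, θ₂=0.191, ω₂=-0.311
apply F[11]=+15.000 → step 12: x=-0.086, v=0.250, θ₁=0.372, ω₁=0.729, θ₂=0.184, ω₂=-0.406
apply F[12]=+15.000 → step 13: x=-0.080, v=0.403, θ₁=0.386, ω₁=0.701, θ₂=0.175, ω₂=-0.514
apply F[13]=+15.000 → step 14: x=-0.070, v=0.555, θ₁=0.400, ω₁=0.684, θ₂=0.164, ω₂=-0.633
apply F[14]=+15.000 → step 15: x=-0.057, v=0.707, θ₁=0.413, ω₁=0.677, θ₂=0.150, ω₂=-0.763
apply F[15]=+15.000 → step 16: x=-0.042, v=0.859, θ₁=0.427, ω₁=0.680, θ₂=0.133, ω₂=-0.906
apply F[16]=+15.000 → step 17: x=-0.023, v=1.011, θ₁=0.441, ω₁=0.692, θ₂=0.113, ω₂=-1.061
apply F[17]=+15.000 → step 18: x=-0.001, v=1.163, θ₁=0.455, ω₁=0.711, θ₂=0.091, ω₂=-1.226
apply F[18]=+15.000 → step 19: x=0.024, v=1.315, θ₁=0.469, ω₁=0.736, θ₂=0.064, ω₂=-1.403
apply F[19]=+15.000 → step 20: x=0.051, v=1.467, θ₁=0.484, ω₁=0.765, θ₂=0.034, ω₂=-1.589
apply F[20]=+15.000 → step 21: x=0.082, v=1.620, θ₁=0.500, ω₁=0.796, θ₂=0.001, ω₂=-1.783
apply F[21]=+15.000 → step 22: x=0.116, v=1.774, θ₁=0.516, ω₁=0.826, θ₂=-0.037, ω₂=-1.984
apply F[22]=+15.000 → step 23: x=0.153, v=1.929, θ₁=0.533, ω₁=0.852, θ₂=-0.079, ω₂=-2.190
apply F[23]=+15.000 → step 24: x=0.193, v=2.084, θ₁=0.550, ω₁=0.871, θ₂=-0.125, ω₂=-2.399
apply F[24]=+15.000 → step 25: x=0.237, v=2.241, θ₁=0.567, ω₁=0.880, θ₂=-0.175, ω₂=-2.609
apply F[25]=+15.000 → step 26: x=0.283, v=2.398, θ₁=0.585, ω₁=0.875, θ₂=-0.229, ω₂=-2.821
apply F[26]=+15.000 → step 27: x=0.332, v=2.556, θ₁=0.602, ω₁=0.855, θ₂=-0.288, ω₂=-3.035
apply F[27]=+15.000 → step 28: x=0.385, v=2.715, θ₁=0.619, ω₁=0.817, θ₂=-0.350, ω₂=-3.249
apply F[28]=+15.000 → step 29: x=0.441, v=2.874, θ₁=0.635, ω₁=0.756, θ₂=-0.417, ω₂=-3.466
apply F[29]=+15.000 → step 30: x=0.500, v=3.033, θ₁=0.649, ω₁=0.672, θ₂=-0.489, ω₂=-3.688
apply F[30]=+15.000 → step 31: x=0.562, v=3.192, θ₁=0.662, ω₁=0.561, θ₂=-0.565, ω₂=-3.917
apply F[31]=+15.000 → step 32: x=0.628, v=3.350, θ₁=0.671, ω₁=0.419, θ₂=-0.646, ω₂=-4.155
apply F[32]=+15.000 → step 33: x=0.696, v=3.508, θ₁=0.678, ω₁=0.243, θ₂=-0.731, ω₂=-4.406
apply F[33]=+15.000 → step 34: x=0.768, v=3.665, θ₁=0.681, ω₁=0.029, θ₂=-0.822, ω₂=-4.673
apply F[34]=+15.000 → step 35: x=0.843, v=3.820, θ₁=0.679, ω₁=-0.229, θ₂=-0.918, ω₂=-4.959
apply F[35]=+15.000 → step 36: x=0.921, v=3.974, θ₁=0.671, ω₁=-0.536, θ₂=-1.021, ω₂=-5.267
apply F[36]=+15.000 → step 37: x=1.002, v=4.127, θ₁=0.657, ω₁=-0.898, θ₂=-1.129, ω₂=-5.599
apply F[37]=+15.000 → step 38: x=1.086, v=4.277, θ₁=0.635, ω₁=-1.321, θ₂=-1.245, ω₂=-5.957
apply F[38]=+15.000 → step 39: x=1.173, v=4.426, θ₁=0.604, ω₁=-1.809, θ₂=-1.368, ω₂=-6.338
Max |angle| over trajectory = 1.368 rad; bound = 0.740 → exceeded.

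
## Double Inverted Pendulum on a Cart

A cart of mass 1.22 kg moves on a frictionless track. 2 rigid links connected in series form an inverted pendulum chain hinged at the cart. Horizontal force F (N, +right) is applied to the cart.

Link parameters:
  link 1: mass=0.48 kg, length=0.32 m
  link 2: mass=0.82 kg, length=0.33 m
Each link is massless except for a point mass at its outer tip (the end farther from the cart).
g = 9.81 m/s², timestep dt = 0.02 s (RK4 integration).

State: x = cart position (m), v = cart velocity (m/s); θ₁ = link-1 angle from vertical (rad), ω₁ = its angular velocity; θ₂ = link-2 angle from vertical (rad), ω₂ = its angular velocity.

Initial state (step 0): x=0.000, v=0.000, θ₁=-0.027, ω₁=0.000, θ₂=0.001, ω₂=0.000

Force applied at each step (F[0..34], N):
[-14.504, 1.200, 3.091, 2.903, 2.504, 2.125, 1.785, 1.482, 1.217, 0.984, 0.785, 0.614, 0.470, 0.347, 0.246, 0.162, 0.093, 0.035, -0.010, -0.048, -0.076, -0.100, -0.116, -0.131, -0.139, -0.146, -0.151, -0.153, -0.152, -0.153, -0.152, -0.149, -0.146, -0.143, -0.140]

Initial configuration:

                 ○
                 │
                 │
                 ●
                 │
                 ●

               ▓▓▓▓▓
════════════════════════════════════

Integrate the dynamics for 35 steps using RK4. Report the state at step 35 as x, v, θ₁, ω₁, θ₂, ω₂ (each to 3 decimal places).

Answer: x=0.007, v=0.029, θ₁=-0.004, ω₁=-0.003, θ₂=-0.003, ω₂=-0.007

Derivation:
apply F[0]=-14.504 → step 1: x=-0.002, v=-0.232, θ₁=-0.020, ω₁=0.683, θ₂=0.001, ω₂=0.043
apply F[1]=+1.200 → step 2: x=-0.007, v=-0.210, θ₁=-0.008, ω₁=0.589, θ₂=0.003, ω₂=0.067
apply F[2]=+3.091 → step 3: x=-0.010, v=-0.159, θ₁=0.003, ω₁=0.422, θ₂=0.004, ω₂=0.076
apply F[3]=+2.903 → step 4: x=-0.013, v=-0.113, θ₁=0.010, ω₁=0.282, θ₂=0.006, ω₂=0.074
apply F[4]=+2.504 → step 5: x=-0.015, v=-0.074, θ₁=0.014, ω₁=0.175, θ₂=0.007, ω₂=0.065
apply F[5]=+2.125 → step 6: x=-0.016, v=-0.042, θ₁=0.017, ω₁=0.095, θ₂=0.008, ω₂=0.052
apply F[6]=+1.785 → step 7: x=-0.017, v=-0.017, θ₁=0.018, ω₁=0.035, θ₂=0.009, ω₂=0.037
apply F[7]=+1.482 → step 8: x=-0.017, v=0.004, θ₁=0.018, ω₁=-0.008, θ₂=0.010, ω₂=0.023
apply F[8]=+1.217 → step 9: x=-0.017, v=0.020, θ₁=0.018, ω₁=-0.039, θ₂=0.010, ω₂=0.009
apply F[9]=+0.984 → step 10: x=-0.016, v=0.032, θ₁=0.017, ω₁=-0.059, θ₂=0.010, ω₂=-0.003
apply F[10]=+0.785 → step 11: x=-0.015, v=0.042, θ₁=0.016, ω₁=-0.072, θ₂=0.010, ω₂=-0.013
apply F[11]=+0.614 → step 12: x=-0.015, v=0.049, θ₁=0.014, ω₁=-0.079, θ₂=0.009, ω₂=-0.022
apply F[12]=+0.470 → step 13: x=-0.013, v=0.053, θ₁=0.013, ω₁=-0.082, θ₂=0.009, ω₂=-0.029
apply F[13]=+0.347 → step 14: x=-0.012, v=0.057, θ₁=0.011, ω₁=-0.081, θ₂=0.008, ω₂=-0.034
apply F[14]=+0.246 → step 15: x=-0.011, v=0.059, θ₁=0.009, ω₁=-0.079, θ₂=0.008, ω₂=-0.037
apply F[15]=+0.162 → step 16: x=-0.010, v=0.060, θ₁=0.008, ω₁=-0.075, θ₂=0.007, ω₂=-0.039
apply F[16]=+0.093 → step 17: x=-0.009, v=0.060, θ₁=0.006, ω₁=-0.070, θ₂=0.006, ω₂=-0.040
apply F[17]=+0.035 → step 18: x=-0.008, v=0.059, θ₁=0.005, ω₁=-0.064, θ₂=0.005, ω₂=-0.041
apply F[18]=-0.010 → step 19: x=-0.007, v=0.058, θ₁=0.004, ω₁=-0.059, θ₂=0.004, ω₂=-0.040
apply F[19]=-0.048 → step 20: x=-0.005, v=0.056, θ₁=0.003, ω₁=-0.053, θ₂=0.004, ω₂=-0.039
apply F[20]=-0.076 → step 21: x=-0.004, v=0.055, θ₁=0.002, ω₁=-0.047, θ₂=0.003, ω₂=-0.037
apply F[21]=-0.100 → step 22: x=-0.003, v=0.053, θ₁=0.001, ω₁=-0.042, θ₂=0.002, ω₂=-0.035
apply F[22]=-0.116 → step 23: x=-0.002, v=0.051, θ₁=0.000, ω₁=-0.037, θ₂=0.001, ω₂=-0.033
apply F[23]=-0.131 → step 24: x=-0.001, v=0.049, θ₁=-0.001, ω₁=-0.032, θ₂=0.001, ω₂=-0.030
apply F[24]=-0.139 → step 25: x=-0.000, v=0.047, θ₁=-0.001, ω₁=-0.028, θ₂=0.000, ω₂=-0.028
apply F[25]=-0.146 → step 26: x=0.001, v=0.045, θ₁=-0.002, ω₁=-0.024, θ₂=-0.000, ω₂=-0.025
apply F[26]=-0.151 → step 27: x=0.002, v=0.043, θ₁=-0.002, ω₁=-0.021, θ₂=-0.001, ω₂=-0.023
apply F[27]=-0.153 → step 28: x=0.002, v=0.041, θ₁=-0.003, ω₁=-0.017, θ₂=-0.001, ω₂=-0.020
apply F[28]=-0.152 → step 29: x=0.003, v=0.039, θ₁=-0.003, ω₁=-0.015, θ₂=-0.002, ω₂=-0.018
apply F[29]=-0.153 → step 30: x=0.004, v=0.037, θ₁=-0.003, ω₁=-0.012, θ₂=-0.002, ω₂=-0.016
apply F[30]=-0.152 → step 31: x=0.005, v=0.035, θ₁=-0.003, ω₁=-0.010, θ₂=-0.002, ω₂=-0.014
apply F[31]=-0.149 → step 32: x=0.005, v=0.033, θ₁=-0.004, ω₁=-0.008, θ₂=-0.002, ω₂=-0.012
apply F[32]=-0.146 → step 33: x=0.006, v=0.032, θ₁=-0.004, ω₁=-0.006, θ₂=-0.003, ω₂=-0.010
apply F[33]=-0.143 → step 34: x=0.007, v=0.030, θ₁=-0.004, ω₁=-0.005, θ₂=-0.003, ω₂=-0.009
apply F[34]=-0.140 → step 35: x=0.007, v=0.029, θ₁=-0.004, ω₁=-0.003, θ₂=-0.003, ω₂=-0.007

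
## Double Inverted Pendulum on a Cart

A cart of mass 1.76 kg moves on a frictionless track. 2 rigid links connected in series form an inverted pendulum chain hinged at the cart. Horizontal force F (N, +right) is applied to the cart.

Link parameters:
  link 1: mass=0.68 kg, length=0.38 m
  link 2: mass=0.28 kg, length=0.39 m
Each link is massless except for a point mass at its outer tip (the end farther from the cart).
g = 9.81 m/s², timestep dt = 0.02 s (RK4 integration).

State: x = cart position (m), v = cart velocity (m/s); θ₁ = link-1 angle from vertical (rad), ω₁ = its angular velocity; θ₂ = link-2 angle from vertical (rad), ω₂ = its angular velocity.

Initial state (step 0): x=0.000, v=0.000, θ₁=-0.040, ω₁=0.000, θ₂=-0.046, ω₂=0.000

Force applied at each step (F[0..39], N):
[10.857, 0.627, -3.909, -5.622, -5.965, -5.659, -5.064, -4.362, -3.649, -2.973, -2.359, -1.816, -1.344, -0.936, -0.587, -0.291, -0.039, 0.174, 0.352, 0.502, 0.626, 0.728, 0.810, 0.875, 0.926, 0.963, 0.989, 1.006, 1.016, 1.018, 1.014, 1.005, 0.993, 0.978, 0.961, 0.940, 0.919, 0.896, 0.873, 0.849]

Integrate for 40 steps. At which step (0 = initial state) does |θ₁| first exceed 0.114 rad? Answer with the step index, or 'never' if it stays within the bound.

Answer: never

Derivation:
apply F[0]=+10.857 → step 1: x=0.001, v=0.128, θ₁=-0.044, ω₁=-0.356, θ₂=-0.046, ω₂=-0.003
apply F[1]=+0.627 → step 2: x=0.004, v=0.140, θ₁=-0.051, ω₁=-0.412, θ₂=-0.046, ω₂=-0.002
apply F[2]=-3.909 → step 3: x=0.006, v=0.101, θ₁=-0.059, ω₁=-0.342, θ₂=-0.046, ω₂=0.004
apply F[3]=-5.622 → step 4: x=0.008, v=0.044, θ₁=-0.064, ω₁=-0.227, θ₂=-0.046, ω₂=0.015
apply F[4]=-5.965 → step 5: x=0.008, v=-0.016, θ₁=-0.068, ω₁=-0.106, θ₂=-0.045, ω₂=0.030
apply F[5]=-5.659 → step 6: x=0.007, v=-0.073, θ₁=-0.069, ω₁=0.003, θ₂=-0.045, ω₂=0.047
apply F[6]=-5.064 → step 7: x=0.005, v=-0.123, θ₁=-0.068, ω₁=0.094, θ₂=-0.044, ω₂=0.064
apply F[7]=-4.362 → step 8: x=0.002, v=-0.166, θ₁=-0.065, ω₁=0.165, θ₂=-0.042, ω₂=0.082
apply F[8]=-3.649 → step 9: x=-0.001, v=-0.200, θ₁=-0.061, ω₁=0.219, θ₂=-0.040, ω₂=0.097
apply F[9]=-2.973 → step 10: x=-0.006, v=-0.228, θ₁=-0.057, ω₁=0.256, θ₂=-0.038, ω₂=0.112
apply F[10]=-2.359 → step 11: x=-0.010, v=-0.249, θ₁=-0.051, ω₁=0.280, θ₂=-0.036, ω₂=0.124
apply F[11]=-1.816 → step 12: x=-0.016, v=-0.264, θ₁=-0.046, ω₁=0.293, θ₂=-0.033, ω₂=0.133
apply F[12]=-1.344 → step 13: x=-0.021, v=-0.275, θ₁=-0.040, ω₁=0.297, θ₂=-0.031, ω₂=0.141
apply F[13]=-0.936 → step 14: x=-0.026, v=-0.282, θ₁=-0.034, ω₁=0.294, θ₂=-0.028, ω₂=0.146
apply F[14]=-0.587 → step 15: x=-0.032, v=-0.285, θ₁=-0.028, ω₁=0.286, θ₂=-0.025, ω₂=0.150
apply F[15]=-0.291 → step 16: x=-0.038, v=-0.286, θ₁=-0.022, ω₁=0.274, θ₂=-0.022, ω₂=0.151
apply F[16]=-0.039 → step 17: x=-0.044, v=-0.284, θ₁=-0.017, ω₁=0.259, θ₂=-0.019, ω₂=0.151
apply F[17]=+0.174 → step 18: x=-0.049, v=-0.281, θ₁=-0.012, ω₁=0.243, θ₂=-0.016, ω₂=0.149
apply F[18]=+0.352 → step 19: x=-0.055, v=-0.276, θ₁=-0.007, ω₁=0.226, θ₂=-0.013, ω₂=0.146
apply F[19]=+0.502 → step 20: x=-0.060, v=-0.269, θ₁=-0.003, ω₁=0.208, θ₂=-0.010, ω₂=0.141
apply F[20]=+0.626 → step 21: x=-0.066, v=-0.262, θ₁=0.001, ω₁=0.190, θ₂=-0.007, ω₂=0.136
apply F[21]=+0.728 → step 22: x=-0.071, v=-0.254, θ₁=0.005, ω₁=0.172, θ₂=-0.004, ω₂=0.130
apply F[22]=+0.810 → step 23: x=-0.076, v=-0.246, θ₁=0.008, ω₁=0.155, θ₂=-0.002, ω₂=0.124
apply F[23]=+0.875 → step 24: x=-0.081, v=-0.237, θ₁=0.011, ω₁=0.138, θ₂=0.001, ω₂=0.117
apply F[24]=+0.926 → step 25: x=-0.085, v=-0.227, θ₁=0.013, ω₁=0.122, θ₂=0.003, ω₂=0.109
apply F[25]=+0.963 → step 26: x=-0.090, v=-0.218, θ₁=0.016, ω₁=0.107, θ₂=0.005, ω₂=0.102
apply F[26]=+0.989 → step 27: x=-0.094, v=-0.209, θ₁=0.018, ω₁=0.093, θ₂=0.007, ω₂=0.094
apply F[27]=+1.006 → step 28: x=-0.098, v=-0.199, θ₁=0.019, ω₁=0.080, θ₂=0.009, ω₂=0.087
apply F[28]=+1.016 → step 29: x=-0.102, v=-0.190, θ₁=0.021, ω₁=0.068, θ₂=0.010, ω₂=0.079
apply F[29]=+1.018 → step 30: x=-0.106, v=-0.180, θ₁=0.022, ω₁=0.057, θ₂=0.012, ω₂=0.072
apply F[30]=+1.014 → step 31: x=-0.109, v=-0.171, θ₁=0.023, ω₁=0.047, θ₂=0.013, ω₂=0.064
apply F[31]=+1.005 → step 32: x=-0.112, v=-0.162, θ₁=0.024, ω₁=0.037, θ₂=0.014, ω₂=0.058
apply F[32]=+0.993 → step 33: x=-0.116, v=-0.154, θ₁=0.025, ω₁=0.029, θ₂=0.015, ω₂=0.051
apply F[33]=+0.978 → step 34: x=-0.119, v=-0.145, θ₁=0.025, ω₁=0.021, θ₂=0.016, ω₂=0.045
apply F[34]=+0.961 → step 35: x=-0.121, v=-0.137, θ₁=0.025, ω₁=0.015, θ₂=0.017, ω₂=0.039
apply F[35]=+0.940 → step 36: x=-0.124, v=-0.129, θ₁=0.026, ω₁=0.009, θ₂=0.018, ω₂=0.033
apply F[36]=+0.919 → step 37: x=-0.127, v=-0.121, θ₁=0.026, ω₁=0.003, θ₂=0.019, ω₂=0.028
apply F[37]=+0.896 → step 38: x=-0.129, v=-0.114, θ₁=0.026, ω₁=-0.001, θ₂=0.019, ω₂=0.023
apply F[38]=+0.873 → step 39: x=-0.131, v=-0.107, θ₁=0.026, ω₁=-0.006, θ₂=0.020, ω₂=0.018
apply F[39]=+0.849 → step 40: x=-0.133, v=-0.100, θ₁=0.026, ω₁=-0.009, θ₂=0.020, ω₂=0.014
max |θ₁| = 0.069 ≤ 0.114 over all 41 states.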